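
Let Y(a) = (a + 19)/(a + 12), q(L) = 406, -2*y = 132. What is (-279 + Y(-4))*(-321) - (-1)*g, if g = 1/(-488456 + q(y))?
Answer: 173662099421/1952200 ≈ 88957.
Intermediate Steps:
y = -66 (y = -1/2*132 = -66)
Y(a) = (19 + a)/(12 + a)
g = -1/488050 (g = 1/(-488456 + 406) = 1/(-488050) = -1/488050 ≈ -2.0490e-6)
(-279 + Y(-4))*(-321) - (-1)*g = (-279 + (19 - 4)/(12 - 4))*(-321) - (-1)*(-1)/488050 = (-279 + 15/8)*(-321) - 1*1/488050 = (-279 + (1/8)*15)*(-321) - 1/488050 = (-279 + 15/8)*(-321) - 1/488050 = -2217/8*(-321) - 1/488050 = 711657/8 - 1/488050 = 173662099421/1952200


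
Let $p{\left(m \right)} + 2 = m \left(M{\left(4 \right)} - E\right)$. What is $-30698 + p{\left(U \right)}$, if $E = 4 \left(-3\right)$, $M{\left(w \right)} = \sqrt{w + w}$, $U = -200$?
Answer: $-33100 - 400 \sqrt{2} \approx -33666.0$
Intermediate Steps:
$M{\left(w \right)} = \sqrt{2} \sqrt{w}$ ($M{\left(w \right)} = \sqrt{2 w} = \sqrt{2} \sqrt{w}$)
$E = -12$
$p{\left(m \right)} = -2 + m \left(12 + 2 \sqrt{2}\right)$ ($p{\left(m \right)} = -2 + m \left(\sqrt{2} \sqrt{4} - -12\right) = -2 + m \left(\sqrt{2} \cdot 2 + 12\right) = -2 + m \left(2 \sqrt{2} + 12\right) = -2 + m \left(12 + 2 \sqrt{2}\right)$)
$-30698 + p{\left(U \right)} = -30698 + \left(-2 + 12 \left(-200\right) + 2 \left(-200\right) \sqrt{2}\right) = -30698 - \left(2402 + 400 \sqrt{2}\right) = -33100 - 400 \sqrt{2}$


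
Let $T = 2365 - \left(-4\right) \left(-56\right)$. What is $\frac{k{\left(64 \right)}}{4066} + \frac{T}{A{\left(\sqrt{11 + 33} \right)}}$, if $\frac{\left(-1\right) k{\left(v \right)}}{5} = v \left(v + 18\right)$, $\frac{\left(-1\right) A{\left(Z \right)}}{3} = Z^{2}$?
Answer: $- \frac{6084493}{268356} \approx -22.673$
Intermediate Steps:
$T = 2141$ ($T = 2365 - 224 = 2141$)
$A{\left(Z \right)} = - 3 Z^{2}$
$k{\left(v \right)} = - 5 v \left(18 + v\right)$ ($k{\left(v \right)} = - 5 v \left(v + 18\right) = - 5 v \left(18 + v\right)$)
$\frac{k{\left(64 \right)}}{4066} + \frac{T}{A{\left(\sqrt{11 + 33} \right)}} = \frac{\left(-5\right) 64 \left(18 + 64\right)}{4066} + \frac{2141}{\left(-3\right) \left(\sqrt{11 + 33}\right)^{2}} = \left(-5\right) 64 \cdot 82 \cdot \frac{1}{4066} + \frac{2141}{\left(-3\right) \left(\sqrt{44}\right)^{2}} = \left(-26240\right) \frac{1}{4066} + \frac{2141}{\left(-3\right) \left(2 \sqrt{11}\right)^{2}} = - \frac{13120}{2033} + \frac{2141}{\left(-3\right) 44} = - \frac{13120}{2033} + \frac{2141}{-132} = - \frac{13120}{2033} + 2141 \left(- \frac{1}{132}\right) = - \frac{13120}{2033} - \frac{2141}{132} = - \frac{6084493}{268356}$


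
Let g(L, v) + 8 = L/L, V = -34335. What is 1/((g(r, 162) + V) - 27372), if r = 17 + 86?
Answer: -1/61714 ≈ -1.6204e-5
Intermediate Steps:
r = 103
g(L, v) = -7 (g(L, v) = -8 + L/L = -8 + 1 = -7)
1/((g(r, 162) + V) - 27372) = 1/((-7 - 34335) - 27372) = 1/(-34342 - 27372) = 1/(-61714) = -1/61714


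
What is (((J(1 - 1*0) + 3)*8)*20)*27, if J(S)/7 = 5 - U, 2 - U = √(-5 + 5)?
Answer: 103680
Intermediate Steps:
U = 2 (U = 2 - √(-5 + 5) = 2 - √0 = 2 - 1*0 = 2 + 0 = 2)
J(S) = 21 (J(S) = 7*(5 - 1*2) = 7*(5 - 2) = 7*3 = 21)
(((J(1 - 1*0) + 3)*8)*20)*27 = (((21 + 3)*8)*20)*27 = ((24*8)*20)*27 = (192*20)*27 = 3840*27 = 103680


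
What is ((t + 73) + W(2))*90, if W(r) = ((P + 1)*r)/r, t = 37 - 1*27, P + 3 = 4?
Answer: 7650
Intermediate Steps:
P = 1 (P = -3 + 4 = 1)
t = 10 (t = 37 - 27 = 10)
W(r) = 2 (W(r) = ((1 + 1)*r)/r = (2*r)/r = 2)
((t + 73) + W(2))*90 = ((10 + 73) + 2)*90 = (83 + 2)*90 = 85*90 = 7650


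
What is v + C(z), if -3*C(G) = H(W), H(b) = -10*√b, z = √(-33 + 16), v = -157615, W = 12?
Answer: -157615 + 20*√3/3 ≈ -1.5760e+5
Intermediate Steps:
z = I*√17 (z = √(-17) = I*√17 ≈ 4.1231*I)
C(G) = 20*√3/3 (C(G) = -(-10)*√12/3 = -(-10)*2*√3/3 = -(-20)*√3/3 = 20*√3/3)
v + C(z) = -157615 + 20*√3/3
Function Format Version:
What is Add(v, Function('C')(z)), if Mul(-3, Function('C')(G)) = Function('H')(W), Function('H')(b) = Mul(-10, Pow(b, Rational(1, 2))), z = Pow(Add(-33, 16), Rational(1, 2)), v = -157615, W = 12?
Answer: Add(-157615, Mul(Rational(20, 3), Pow(3, Rational(1, 2)))) ≈ -1.5760e+5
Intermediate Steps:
z = Mul(I, Pow(17, Rational(1, 2))) (z = Pow(-17, Rational(1, 2)) = Mul(I, Pow(17, Rational(1, 2))) ≈ Mul(4.1231, I))
Function('C')(G) = Mul(Rational(20, 3), Pow(3, Rational(1, 2))) (Function('C')(G) = Mul(Rational(-1, 3), Mul(-10, Pow(12, Rational(1, 2)))) = Mul(Rational(-1, 3), Mul(-10, Mul(2, Pow(3, Rational(1, 2))))) = Mul(Rational(-1, 3), Mul(-20, Pow(3, Rational(1, 2)))) = Mul(Rational(20, 3), Pow(3, Rational(1, 2))))
Add(v, Function('C')(z)) = Add(-157615, Mul(Rational(20, 3), Pow(3, Rational(1, 2))))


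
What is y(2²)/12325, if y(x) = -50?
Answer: -2/493 ≈ -0.0040568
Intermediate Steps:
y(2²)/12325 = -50/12325 = -50*1/12325 = -2/493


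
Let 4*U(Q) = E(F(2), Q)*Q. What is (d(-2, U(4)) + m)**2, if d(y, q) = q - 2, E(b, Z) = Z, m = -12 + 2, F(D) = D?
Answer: 64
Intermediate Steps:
m = -10
U(Q) = Q**2/4 (U(Q) = (Q*Q)/4 = Q**2/4)
d(y, q) = -2 + q
(d(-2, U(4)) + m)**2 = ((-2 + (1/4)*4**2) - 10)**2 = ((-2 + (1/4)*16) - 10)**2 = ((-2 + 4) - 10)**2 = (2 - 10)**2 = (-8)**2 = 64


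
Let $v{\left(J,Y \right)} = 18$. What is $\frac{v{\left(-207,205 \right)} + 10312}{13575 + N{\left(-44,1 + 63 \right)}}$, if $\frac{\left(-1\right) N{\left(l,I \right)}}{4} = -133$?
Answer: $\frac{10330}{14107} \approx 0.73226$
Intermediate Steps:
$N{\left(l,I \right)} = 532$ ($N{\left(l,I \right)} = \left(-4\right) \left(-133\right) = 532$)
$\frac{v{\left(-207,205 \right)} + 10312}{13575 + N{\left(-44,1 + 63 \right)}} = \frac{18 + 10312}{13575 + 532} = \frac{10330}{14107}$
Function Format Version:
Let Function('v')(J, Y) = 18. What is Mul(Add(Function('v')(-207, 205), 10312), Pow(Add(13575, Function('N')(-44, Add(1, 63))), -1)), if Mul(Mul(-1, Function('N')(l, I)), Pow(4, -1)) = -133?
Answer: Rational(10330, 14107) ≈ 0.73226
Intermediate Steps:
Function('N')(l, I) = 532 (Function('N')(l, I) = Mul(-4, -133) = 532)
Mul(Add(Function('v')(-207, 205), 10312), Pow(Add(13575, Function('N')(-44, Add(1, 63))), -1)) = Mul(Add(18, 10312), Pow(Add(13575, 532), -1)) = Mul(10330, Pow(14107, -1)) = Mul(10330, Rational(1, 14107)) = Rational(10330, 14107)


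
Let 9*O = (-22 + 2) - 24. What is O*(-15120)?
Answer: 73920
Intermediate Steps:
O = -44/9 (O = ((-22 + 2) - 24)/9 = (-20 - 24)/9 = (⅑)*(-44) = -44/9 ≈ -4.8889)
O*(-15120) = -44/9*(-15120) = 73920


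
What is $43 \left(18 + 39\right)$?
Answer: $2451$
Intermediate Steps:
$43 \left(18 + 39\right) = 43 \cdot 57 = 2451$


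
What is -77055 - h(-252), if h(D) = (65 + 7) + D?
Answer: -76875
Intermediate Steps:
h(D) = 72 + D
-77055 - h(-252) = -77055 - (72 - 252) = -77055 - 1*(-180) = -77055 + 180 = -76875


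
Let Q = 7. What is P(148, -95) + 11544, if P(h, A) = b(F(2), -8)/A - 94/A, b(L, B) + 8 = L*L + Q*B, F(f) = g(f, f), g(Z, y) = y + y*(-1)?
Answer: 1096838/95 ≈ 11546.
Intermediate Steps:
g(Z, y) = 0 (g(Z, y) = y - y = 0)
F(f) = 0
b(L, B) = -8 + L² + 7*B (b(L, B) = -8 + (L*L + 7*B) = -8 + (L² + 7*B) = -8 + L² + 7*B)
P(h, A) = -158/A (P(h, A) = (-8 + 0² + 7*(-8))/A - 94/A = (-8 + 0 - 56)/A - 94/A = -64/A - 94/A = -158/A)
P(148, -95) + 11544 = -158/(-95) + 11544 = -158*(-1/95) + 11544 = 158/95 + 11544 = 1096838/95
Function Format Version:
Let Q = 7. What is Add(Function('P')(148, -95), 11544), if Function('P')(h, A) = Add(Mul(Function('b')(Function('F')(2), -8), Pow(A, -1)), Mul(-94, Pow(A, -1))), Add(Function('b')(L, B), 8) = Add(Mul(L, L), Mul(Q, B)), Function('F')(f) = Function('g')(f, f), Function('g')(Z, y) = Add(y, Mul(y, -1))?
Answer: Rational(1096838, 95) ≈ 11546.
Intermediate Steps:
Function('g')(Z, y) = 0 (Function('g')(Z, y) = Add(y, Mul(-1, y)) = 0)
Function('F')(f) = 0
Function('b')(L, B) = Add(-8, Pow(L, 2), Mul(7, B)) (Function('b')(L, B) = Add(-8, Add(Mul(L, L), Mul(7, B))) = Add(-8, Add(Pow(L, 2), Mul(7, B))) = Add(-8, Pow(L, 2), Mul(7, B)))
Function('P')(h, A) = Mul(-158, Pow(A, -1)) (Function('P')(h, A) = Add(Mul(Add(-8, Pow(0, 2), Mul(7, -8)), Pow(A, -1)), Mul(-94, Pow(A, -1))) = Add(Mul(Add(-8, 0, -56), Pow(A, -1)), Mul(-94, Pow(A, -1))) = Add(Mul(-64, Pow(A, -1)), Mul(-94, Pow(A, -1))) = Mul(-158, Pow(A, -1)))
Add(Function('P')(148, -95), 11544) = Add(Mul(-158, Pow(-95, -1)), 11544) = Add(Mul(-158, Rational(-1, 95)), 11544) = Add(Rational(158, 95), 11544) = Rational(1096838, 95)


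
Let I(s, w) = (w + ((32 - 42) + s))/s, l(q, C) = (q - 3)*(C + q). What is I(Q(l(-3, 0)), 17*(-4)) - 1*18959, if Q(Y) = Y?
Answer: -56887/3 ≈ -18962.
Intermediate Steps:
l(q, C) = (-3 + q)*(C + q)
I(s, w) = (-10 + s + w)/s (I(s, w) = (w + (-10 + s))/s = (-10 + s + w)/s)
I(Q(l(-3, 0)), 17*(-4)) - 1*18959 = (-10 + ((-3)² - 3*0 - 3*(-3) + 0*(-3)) + 17*(-4))/((-3)² - 3*0 - 3*(-3) + 0*(-3)) - 1*18959 = (-10 + (9 + 0 + 9 + 0) - 68)/(9 + 0 + 9 + 0) - 18959 = (-10 + 18 - 68)/18 - 18959 = (1/18)*(-60) - 18959 = -10/3 - 18959 = -56887/3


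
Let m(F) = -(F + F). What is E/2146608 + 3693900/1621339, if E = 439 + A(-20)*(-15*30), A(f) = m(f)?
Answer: 7900882957021/3480379268112 ≈ 2.2701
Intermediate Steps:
m(F) = -2*F
A(f) = -2*f
E = -17561 (E = 439 + (-2*(-20))*(-15*30) = 439 + 40*(-450) = 439 - 18000 = -17561)
E/2146608 + 3693900/1621339 = -17561/2146608 + 3693900/1621339 = 7900882957021/3480379268112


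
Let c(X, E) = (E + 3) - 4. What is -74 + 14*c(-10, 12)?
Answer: 80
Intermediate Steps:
c(X, E) = -1 + E (c(X, E) = (3 + E) - 4 = -1 + E)
-74 + 14*c(-10, 12) = -74 + 14*(-1 + 12) = -74 + 14*11 = -74 + 154 = 80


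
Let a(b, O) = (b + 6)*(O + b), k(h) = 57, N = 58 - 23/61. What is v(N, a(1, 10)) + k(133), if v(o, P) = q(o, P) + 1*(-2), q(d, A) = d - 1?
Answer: 6809/61 ≈ 111.62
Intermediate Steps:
N = 3515/61 (N = 58 - 23*1/61 = 58 - 23/61 = 3515/61 ≈ 57.623)
a(b, O) = (6 + b)*(O + b)
q(d, A) = -1 + d
v(o, P) = -3 + o (v(o, P) = (-1 + o) + 1*(-2) = (-1 + o) - 2 = -3 + o)
v(N, a(1, 10)) + k(133) = (-3 + 3515/61) + 57 = 3332/61 + 57 = 6809/61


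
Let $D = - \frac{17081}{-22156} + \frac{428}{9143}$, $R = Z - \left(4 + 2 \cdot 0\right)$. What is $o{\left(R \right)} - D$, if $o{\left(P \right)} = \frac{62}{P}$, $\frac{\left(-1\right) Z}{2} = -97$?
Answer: $- \frac{326117993}{663598940} \approx -0.49144$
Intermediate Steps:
$Z = 194$ ($Z = \left(-2\right) \left(-97\right) = 194$)
$R = 190$ ($R = 194 - \left(4 + 2 \cdot 0\right) = 194 - \left(4 + 0\right) = 194 - 4 = 190$)
$D = \frac{5712219}{6985252}$ ($D = \left(-17081\right) \left(- \frac{1}{22156}\right) + 428 \cdot \frac{1}{9143} = \frac{589}{764} + \frac{428}{9143} = \frac{5712219}{6985252} \approx 0.81775$)
$o{\left(R \right)} - D = \frac{62}{190} - \frac{5712219}{6985252} = 62 \cdot \frac{1}{190} - \frac{5712219}{6985252} = \frac{31}{95} - \frac{5712219}{6985252} = - \frac{326117993}{663598940}$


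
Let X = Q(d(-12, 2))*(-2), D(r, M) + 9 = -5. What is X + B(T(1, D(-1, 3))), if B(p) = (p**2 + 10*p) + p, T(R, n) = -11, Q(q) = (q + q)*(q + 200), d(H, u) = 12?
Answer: -10176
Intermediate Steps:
D(r, M) = -14 (D(r, M) = -9 - 5 = -14)
Q(q) = 2*q*(200 + q) (Q(q) = (2*q)*(200 + q) = 2*q*(200 + q))
B(p) = p**2 + 11*p
X = -10176 (X = (2*12*(200 + 12))*(-2) = (2*12*212)*(-2) = 5088*(-2) = -10176)
X + B(T(1, D(-1, 3))) = -10176 - 11*(11 - 11) = -10176 - 11*0 = -10176 + 0 = -10176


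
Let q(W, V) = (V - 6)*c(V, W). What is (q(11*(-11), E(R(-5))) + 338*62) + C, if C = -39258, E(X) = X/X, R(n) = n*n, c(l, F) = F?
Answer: -17697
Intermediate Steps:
R(n) = n²
E(X) = 1
q(W, V) = W*(-6 + V) (q(W, V) = (V - 6)*W = (-6 + V)*W = W*(-6 + V))
(q(11*(-11), E(R(-5))) + 338*62) + C = ((11*(-11))*(-6 + 1) + 338*62) - 39258 = (-121*(-5) + 20956) - 39258 = (605 + 20956) - 39258 = 21561 - 39258 = -17697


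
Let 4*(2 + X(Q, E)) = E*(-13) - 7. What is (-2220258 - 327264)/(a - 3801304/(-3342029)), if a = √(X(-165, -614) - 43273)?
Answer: -14383952552807461312/204929443050752421 + 31615194789805397780*I*√6605/204929443050752421 ≈ -70.19 + 12538.0*I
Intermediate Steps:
X(Q, E) = -15/4 - 13*E/4 (X(Q, E) = -2 + (E*(-13) - 7)/4 = -2 + (-13*E - 7)/4 = -2 + (-7 - 13*E)/4 = -2 + (-7/4 - 13*E/4) = -15/4 - 13*E/4)
a = 5*I*√6605/2 (a = √((-15/4 - 13/4*(-614)) - 43273) = √((-15/4 + 3991/2) - 43273) = √(7967/4 - 43273) = √(-165125/4) = 5*I*√6605/2 ≈ 203.18*I)
(-2220258 - 327264)/(a - 3801304/(-3342029)) = (-2220258 - 327264)/(5*I*√6605/2 - 3801304/(-3342029)) = -2547522/(5*I*√6605/2 - 3801304*(-1/3342029)) = -2547522/(5*I*√6605/2 + 3801304/3342029) = -2547522/(3801304/3342029 + 5*I*√6605/2)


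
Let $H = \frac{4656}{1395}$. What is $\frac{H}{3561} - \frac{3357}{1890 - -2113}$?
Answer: $- \frac{5552526149}{6628427595} \approx -0.83768$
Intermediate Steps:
$H = \frac{1552}{465}$ ($H = 4656 \cdot \frac{1}{1395} = \frac{1552}{465} \approx 3.3376$)
$\frac{H}{3561} - \frac{3357}{1890 - -2113} = \frac{1552}{465 \cdot 3561} - \frac{3357}{1890 - -2113} = \frac{1552}{465} \cdot \frac{1}{3561} - \frac{3357}{1890 + 2113} = \frac{1552}{1655865} - \frac{3357}{4003} = - \frac{5552526149}{6628427595}$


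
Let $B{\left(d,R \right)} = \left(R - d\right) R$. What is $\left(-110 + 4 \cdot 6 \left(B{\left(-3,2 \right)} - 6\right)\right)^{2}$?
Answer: $196$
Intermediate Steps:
$B{\left(d,R \right)} = R \left(R - d\right)$
$\left(-110 + 4 \cdot 6 \left(B{\left(-3,2 \right)} - 6\right)\right)^{2} = \left(-110 + 4 \cdot 6 \left(2 \left(2 - -3\right) - 6\right)\right)^{2} = \left(-110 + 24 \left(2 \left(2 + 3\right) - 6\right)\right)^{2} = \left(-110 + 24 \left(2 \cdot 5 - 6\right)\right)^{2} = \left(-110 + 24 \left(10 - 6\right)\right)^{2} = \left(-110 + 24 \cdot 4\right)^{2} = \left(-110 + 96\right)^{2} = \left(-14\right)^{2} = 196$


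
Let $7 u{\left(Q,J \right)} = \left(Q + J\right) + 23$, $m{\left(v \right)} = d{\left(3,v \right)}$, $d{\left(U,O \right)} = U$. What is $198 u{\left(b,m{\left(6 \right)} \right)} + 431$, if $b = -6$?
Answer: $\frac{6977}{7} \approx 996.71$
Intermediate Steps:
$m{\left(v \right)} = 3$
$u{\left(Q,J \right)} = \frac{23}{7} + \frac{J}{7} + \frac{Q}{7}$ ($u{\left(Q,J \right)} = \frac{\left(Q + J\right) + 23}{7} = \frac{\left(J + Q\right) + 23}{7} = \frac{23 + J + Q}{7} = \frac{23}{7} + \frac{J}{7} + \frac{Q}{7}$)
$198 u{\left(b,m{\left(6 \right)} \right)} + 431 = 198 \left(\frac{23}{7} + \frac{1}{7} \cdot 3 + \frac{1}{7} \left(-6\right)\right) + 431 = 198 \left(\frac{23}{7} + \frac{3}{7} - \frac{6}{7}\right) + 431 = 198 \cdot \frac{20}{7} + 431 = \frac{3960}{7} + 431 = \frac{6977}{7}$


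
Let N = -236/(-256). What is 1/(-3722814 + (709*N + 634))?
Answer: -64/238177689 ≈ -2.6871e-7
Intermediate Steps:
N = 59/64 (N = -236*(-1/256) = 59/64 ≈ 0.92188)
1/(-3722814 + (709*N + 634)) = 1/(-3722814 + (709*(59/64) + 634)) = 1/(-3722814 + (41831/64 + 634)) = 1/(-3722814 + 82407/64) = 1/(-238177689/64) = -64/238177689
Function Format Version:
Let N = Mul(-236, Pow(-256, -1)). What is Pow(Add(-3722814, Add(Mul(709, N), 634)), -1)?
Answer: Rational(-64, 238177689) ≈ -2.6871e-7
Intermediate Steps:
N = Rational(59, 64) (N = Mul(-236, Rational(-1, 256)) = Rational(59, 64) ≈ 0.92188)
Pow(Add(-3722814, Add(Mul(709, N), 634)), -1) = Pow(Add(-3722814, Add(Mul(709, Rational(59, 64)), 634)), -1) = Pow(Add(-3722814, Add(Rational(41831, 64), 634)), -1) = Pow(Add(-3722814, Rational(82407, 64)), -1) = Pow(Rational(-238177689, 64), -1) = Rational(-64, 238177689)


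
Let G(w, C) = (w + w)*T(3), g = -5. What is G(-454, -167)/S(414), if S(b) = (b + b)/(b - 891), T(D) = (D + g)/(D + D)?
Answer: -12031/69 ≈ -174.36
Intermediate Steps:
T(D) = (-5 + D)/(2*D) (T(D) = (D - 5)/(D + D) = (-5 + D)/((2*D)) = (-5 + D)*(1/(2*D)) = (-5 + D)/(2*D))
S(b) = 2*b/(-891 + b) (S(b) = (2*b)/(-891 + b) = 2*b/(-891 + b))
G(w, C) = -2*w/3 (G(w, C) = (w + w)*((½)*(-5 + 3)/3) = (2*w)*((½)*(⅓)*(-2)) = (2*w)*(-⅓) = -2*w/3)
G(-454, -167)/S(414) = (-⅔*(-454))/((2*414/(-891 + 414))) = 908/(3*((2*414/(-477)))) = 908/(3*((2*414*(-1/477)))) = 908/(3*(-92/53)) = (908/3)*(-53/92) = -12031/69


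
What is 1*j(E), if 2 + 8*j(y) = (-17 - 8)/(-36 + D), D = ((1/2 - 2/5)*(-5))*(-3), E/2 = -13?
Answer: -11/69 ≈ -0.15942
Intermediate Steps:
E = -26 (E = 2*(-13) = -26)
D = 3/2 (D = ((1*(1/2) - 2*1/5)*(-5))*(-3) = ((1/2 - 2/5)*(-5))*(-3) = ((1/10)*(-5))*(-3) = -1/2*(-3) = 3/2 ≈ 1.5000)
j(y) = -11/69 (j(y) = -1/4 + ((-17 - 8)/(-36 + 3/2))/8 = -1/4 + (-25/(-69/2))/8 = -1/4 + (-25*(-2/69))/8 = -1/4 + (1/8)*(50/69) = -1/4 + 25/276 = -11/69)
1*j(E) = 1*(-11/69) = -11/69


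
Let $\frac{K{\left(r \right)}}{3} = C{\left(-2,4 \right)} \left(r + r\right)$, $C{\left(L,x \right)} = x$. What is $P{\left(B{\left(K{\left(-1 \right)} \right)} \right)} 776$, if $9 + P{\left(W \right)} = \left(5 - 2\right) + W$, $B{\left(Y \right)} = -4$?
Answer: $-7760$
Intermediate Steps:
$K{\left(r \right)} = 24 r$ ($K{\left(r \right)} = 3 \cdot 4 \left(r + r\right) = 3 \cdot 4 \cdot 2 r = 3 \cdot 8 r = 24 r$)
$P{\left(W \right)} = -6 + W$ ($P{\left(W \right)} = -9 + \left(\left(5 - 2\right) + W\right) = -9 + \left(3 + W\right) = -6 + W$)
$P{\left(B{\left(K{\left(-1 \right)} \right)} \right)} 776 = \left(-6 - 4\right) 776 = \left(-10\right) 776 = -7760$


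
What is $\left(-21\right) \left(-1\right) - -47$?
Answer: $68$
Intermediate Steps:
$\left(-21\right) \left(-1\right) - -47 = 21 + 47 = 68$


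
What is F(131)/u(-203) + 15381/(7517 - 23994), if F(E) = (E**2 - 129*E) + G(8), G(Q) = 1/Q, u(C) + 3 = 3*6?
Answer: 10902183/659080 ≈ 16.542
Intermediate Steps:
u(C) = 15 (u(C) = -3 + 3*6 = -3 + 18 = 15)
F(E) = 1/8 + E**2 - 129*E (F(E) = (E**2 - 129*E) + 1/8 = 1/8 + E**2 - 129*E)
F(131)/u(-203) + 15381/(7517 - 23994) = (1/8 + 131**2 - 129*131)/15 + 15381/(7517 - 23994) = (1/8 + 17161 - 16899)*(1/15) + 15381/(-16477) = (2097/8)*(1/15) + 15381*(-1/16477) = 699/40 - 15381/16477 = 10902183/659080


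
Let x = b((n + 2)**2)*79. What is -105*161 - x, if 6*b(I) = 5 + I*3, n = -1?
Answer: -51031/3 ≈ -17010.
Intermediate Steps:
b(I) = 5/6 + I/2 (b(I) = (5 + I*3)/6 = (5 + 3*I)/6 = 5/6 + I/2)
x = 316/3 (x = (5/6 + (-1 + 2)**2/2)*79 = (5/6 + (1/2)*1**2)*79 = (5/6 + (1/2)*1)*79 = (5/6 + 1/2)*79 = (4/3)*79 = 316/3 ≈ 105.33)
-105*161 - x = -105*161 - 1*316/3 = -16905 - 316/3 = -51031/3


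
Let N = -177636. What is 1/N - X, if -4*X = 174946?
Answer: 7769176913/177636 ≈ 43737.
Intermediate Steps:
X = -87473/2 (X = -¼*174946 = -87473/2 ≈ -43737.)
1/N - X = 1/(-177636) - 1*(-87473/2) = -1/177636 + 87473/2 = 7769176913/177636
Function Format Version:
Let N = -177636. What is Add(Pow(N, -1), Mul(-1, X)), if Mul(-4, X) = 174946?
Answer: Rational(7769176913, 177636) ≈ 43737.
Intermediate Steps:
X = Rational(-87473, 2) (X = Mul(Rational(-1, 4), 174946) = Rational(-87473, 2) ≈ -43737.)
Add(Pow(N, -1), Mul(-1, X)) = Add(Pow(-177636, -1), Mul(-1, Rational(-87473, 2))) = Add(Rational(-1, 177636), Rational(87473, 2)) = Rational(7769176913, 177636)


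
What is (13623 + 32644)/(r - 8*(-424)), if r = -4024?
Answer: -46267/632 ≈ -73.207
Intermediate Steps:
(13623 + 32644)/(r - 8*(-424)) = (13623 + 32644)/(-4024 - 8*(-424)) = 46267/(-4024 + 3392) = 46267/(-632) = 46267*(-1/632) = -46267/632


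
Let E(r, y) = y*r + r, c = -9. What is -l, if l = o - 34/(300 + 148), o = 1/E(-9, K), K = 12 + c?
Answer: 209/2016 ≈ 0.10367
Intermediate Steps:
K = 3 (K = 12 - 9 = 3)
E(r, y) = r + r*y (E(r, y) = r*y + r = r + r*y)
o = -1/36 (o = 1/(-9*(1 + 3)) = 1/(-9*4) = 1/(-36) = -1/36 ≈ -0.027778)
l = -209/2016 (l = -1/36 - 34/(300 + 148) = -1/36 - 34/448 = -1/36 - 34*1/448 = -1/36 - 17/224 = -209/2016 ≈ -0.10367)
-l = -1*(-209/2016) = 209/2016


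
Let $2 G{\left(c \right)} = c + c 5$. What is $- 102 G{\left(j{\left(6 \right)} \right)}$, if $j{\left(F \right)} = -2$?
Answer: $612$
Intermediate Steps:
$G{\left(c \right)} = 3 c$ ($G{\left(c \right)} = \frac{c + c 5}{2} = \frac{c + 5 c}{2} = \frac{6 c}{2} = 3 c$)
$- 102 G{\left(j{\left(6 \right)} \right)} = - 102 \cdot 3 \left(-2\right) = \left(-102\right) \left(-6\right) = 612$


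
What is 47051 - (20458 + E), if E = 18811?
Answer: 7782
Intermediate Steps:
47051 - (20458 + E) = 47051 - (20458 + 18811) = 47051 - 1*39269 = 47051 - 39269 = 7782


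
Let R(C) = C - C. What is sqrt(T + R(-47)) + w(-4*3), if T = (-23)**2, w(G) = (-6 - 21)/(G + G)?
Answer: 193/8 ≈ 24.125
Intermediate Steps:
R(C) = 0
w(G) = -27/(2*G) (w(G) = -27*1/(2*G) = -27/(2*G))
T = 529
sqrt(T + R(-47)) + w(-4*3) = sqrt(529 + 0) - 27/(2*((-4*3))) = sqrt(529) - 27/2/(-12) = 23 - 27/2*(-1/12) = 23 + 9/8 = 193/8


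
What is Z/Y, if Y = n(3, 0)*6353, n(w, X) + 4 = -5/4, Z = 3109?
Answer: -12436/133413 ≈ -0.093214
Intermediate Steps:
n(w, X) = -21/4 (n(w, X) = -4 - 5/4 = -21/4)
Y = -133413/4 (Y = -21/4*6353 = -133413/4 ≈ -33353.)
Z/Y = 3109/(-133413/4) = 3109*(-4/133413) = -12436/133413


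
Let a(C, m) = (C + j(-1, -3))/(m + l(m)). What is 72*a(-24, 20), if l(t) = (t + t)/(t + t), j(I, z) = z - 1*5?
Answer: -768/7 ≈ -109.71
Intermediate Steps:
j(I, z) = -5 + z (j(I, z) = z - 5 = -5 + z)
l(t) = 1 (l(t) = (2*t)/((2*t)) = (2*t)*(1/(2*t)) = 1)
a(C, m) = (-8 + C)/(1 + m) (a(C, m) = (C + (-5 - 3))/(m + 1) = (C - 8)/(1 + m) = (-8 + C)/(1 + m))
72*a(-24, 20) = 72*((-8 - 24)/(1 + 20)) = 72*(-32/21) = -768/7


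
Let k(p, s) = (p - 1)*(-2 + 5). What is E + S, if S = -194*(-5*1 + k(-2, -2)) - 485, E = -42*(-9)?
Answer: 2609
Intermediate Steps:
E = 378
k(p, s) = -3 + 3*p (k(p, s) = (-1 + p)*3 = -3 + 3*p)
S = 2231 (S = -194*(-5*1 + (-3 + 3*(-2))) - 485 = -194*(-5 + (-3 - 6)) - 485 = -194*(-5 - 9) - 485 = -194*(-14) - 485 = 2716 - 485 = 2231)
E + S = 378 + 2231 = 2609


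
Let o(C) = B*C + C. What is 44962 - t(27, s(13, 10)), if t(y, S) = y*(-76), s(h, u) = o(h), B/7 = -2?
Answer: 47014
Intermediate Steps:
B = -14 (B = 7*(-2) = -14)
o(C) = -13*C (o(C) = -14*C + C = -13*C)
s(h, u) = -13*h
t(y, S) = -76*y
44962 - t(27, s(13, 10)) = 44962 - (-76)*27 = 44962 - 1*(-2052) = 44962 + 2052 = 47014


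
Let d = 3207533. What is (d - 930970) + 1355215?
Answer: 3631778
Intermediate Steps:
(d - 930970) + 1355215 = (3207533 - 930970) + 1355215 = 2276563 + 1355215 = 3631778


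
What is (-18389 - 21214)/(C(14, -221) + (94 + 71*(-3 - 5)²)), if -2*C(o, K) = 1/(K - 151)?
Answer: -29464632/3450673 ≈ -8.5388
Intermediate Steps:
C(o, K) = -1/(2*(-151 + K)) (C(o, K) = -1/(2*(K - 151)) = -1/(2*(-151 + K)))
(-18389 - 21214)/(C(14, -221) + (94 + 71*(-3 - 5)²)) = (-18389 - 21214)/(-1/(-302 + 2*(-221)) + (94 + 71*(-3 - 5)²)) = -39603/(-1/(-302 - 442) + (94 + 71*(-8)²)) = -39603/(-1/(-744) + (94 + 71*64)) = -39603/(-1*(-1/744) + (94 + 4544)) = -39603/(1/744 + 4638) = -39603/3450673/744 = -39603*744/3450673 = -29464632/3450673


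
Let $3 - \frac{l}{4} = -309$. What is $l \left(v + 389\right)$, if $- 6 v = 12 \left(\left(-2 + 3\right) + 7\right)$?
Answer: $465504$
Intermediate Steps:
$v = -16$ ($v = - \frac{12 \left(\left(-2 + 3\right) + 7\right)}{6} = - \frac{12 \left(1 + 7\right)}{6} = - \frac{12 \cdot 8}{6} = \left(- \frac{1}{6}\right) 96 = -16$)
$l = 1248$ ($l = 12 - -1236 = 12 + 1236 = 1248$)
$l \left(v + 389\right) = 1248 \left(-16 + 389\right) = 1248 \cdot 373 = 465504$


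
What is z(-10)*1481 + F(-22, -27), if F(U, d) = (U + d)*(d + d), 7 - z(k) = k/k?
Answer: 11532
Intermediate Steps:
z(k) = 6 (z(k) = 7 - k/k = 7 - 1*1 = 7 - 1 = 6)
F(U, d) = 2*d*(U + d) (F(U, d) = (U + d)*(2*d) = 2*d*(U + d))
z(-10)*1481 + F(-22, -27) = 6*1481 + 2*(-27)*(-22 - 27) = 8886 + 2*(-27)*(-49) = 8886 + 2646 = 11532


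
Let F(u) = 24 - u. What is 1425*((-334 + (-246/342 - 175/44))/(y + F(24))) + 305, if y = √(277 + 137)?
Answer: 305 - 21236275*√46/6072 ≈ -23416.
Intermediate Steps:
y = 3*√46 (y = √414 = 3*√46 ≈ 20.347)
1425*((-334 + (-246/342 - 175/44))/(y + F(24))) + 305 = 1425*((-334 + (-246/342 - 175/44))/(3*√46 + (24 - 1*24))) + 305 = 1425*((-334 + (-246*1/342 - 175*1/44))/(3*√46 + (24 - 24))) + 305 = 1425*((-334 + (-41/57 - 175/44))/(3*√46 + 0)) + 305 = 1425*((-334 - 11779/2508)/((3*√46))) + 305 = 1425*(-849451*√46/346104) + 305 = -21236275*√46/6072 + 305 = 305 - 21236275*√46/6072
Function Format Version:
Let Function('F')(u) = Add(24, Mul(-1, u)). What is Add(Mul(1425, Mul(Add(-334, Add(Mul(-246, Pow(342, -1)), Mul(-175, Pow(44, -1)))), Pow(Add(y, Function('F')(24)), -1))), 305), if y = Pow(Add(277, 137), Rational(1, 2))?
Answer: Add(305, Mul(Rational(-21236275, 6072), Pow(46, Rational(1, 2)))) ≈ -23416.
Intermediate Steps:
y = Mul(3, Pow(46, Rational(1, 2))) (y = Pow(414, Rational(1, 2)) = Mul(3, Pow(46, Rational(1, 2))) ≈ 20.347)
Add(Mul(1425, Mul(Add(-334, Add(Mul(-246, Pow(342, -1)), Mul(-175, Pow(44, -1)))), Pow(Add(y, Function('F')(24)), -1))), 305) = Add(Mul(1425, Mul(Add(-334, Add(Mul(-246, Pow(342, -1)), Mul(-175, Pow(44, -1)))), Pow(Add(Mul(3, Pow(46, Rational(1, 2))), Add(24, Mul(-1, 24))), -1))), 305) = Add(Mul(1425, Mul(Add(-334, Add(Mul(-246, Rational(1, 342)), Mul(-175, Rational(1, 44)))), Pow(Add(Mul(3, Pow(46, Rational(1, 2))), Add(24, -24)), -1))), 305) = Add(Mul(1425, Mul(Add(-334, Add(Rational(-41, 57), Rational(-175, 44))), Pow(Add(Mul(3, Pow(46, Rational(1, 2))), 0), -1))), 305) = Add(Mul(1425, Mul(Add(-334, Rational(-11779, 2508)), Pow(Mul(3, Pow(46, Rational(1, 2))), -1))), 305) = Add(Mul(1425, Mul(Rational(-849451, 2508), Mul(Rational(1, 138), Pow(46, Rational(1, 2))))), 305) = Add(Mul(1425, Mul(Rational(-849451, 346104), Pow(46, Rational(1, 2)))), 305) = Add(Mul(Rational(-21236275, 6072), Pow(46, Rational(1, 2))), 305) = Add(305, Mul(Rational(-21236275, 6072), Pow(46, Rational(1, 2))))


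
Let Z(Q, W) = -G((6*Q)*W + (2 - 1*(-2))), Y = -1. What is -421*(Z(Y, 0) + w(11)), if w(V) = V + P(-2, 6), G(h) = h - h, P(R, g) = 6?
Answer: -7157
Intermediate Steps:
G(h) = 0
w(V) = 6 + V (w(V) = V + 6 = 6 + V)
Z(Q, W) = 0 (Z(Q, W) = -1*0 = 0)
-421*(Z(Y, 0) + w(11)) = -421*(0 + (6 + 11)) = -421*(0 + 17) = -421*17 = -7157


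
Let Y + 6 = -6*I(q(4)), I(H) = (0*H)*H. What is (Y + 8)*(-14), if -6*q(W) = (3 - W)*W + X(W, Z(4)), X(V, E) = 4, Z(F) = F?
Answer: -28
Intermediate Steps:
q(W) = -⅔ - W*(3 - W)/6 (q(W) = -((3 - W)*W + 4)/6 = -(W*(3 - W) + 4)/6 = -(4 + W*(3 - W))/6 = -⅔ - W*(3 - W)/6)
I(H) = 0 (I(H) = 0*H = 0)
Y = -6 (Y = -6 - 6*0 = -6 + 0 = -6)
(Y + 8)*(-14) = (-6 + 8)*(-14) = 2*(-14) = -28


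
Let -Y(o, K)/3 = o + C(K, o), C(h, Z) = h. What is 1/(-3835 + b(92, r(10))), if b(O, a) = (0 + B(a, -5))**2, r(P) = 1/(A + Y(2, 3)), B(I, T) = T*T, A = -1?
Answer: -1/3210 ≈ -0.00031153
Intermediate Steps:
B(I, T) = T**2
Y(o, K) = -3*K - 3*o (Y(o, K) = -3*(o + K) = -3*(K + o) = -3*K - 3*o)
r(P) = -1/16 (r(P) = 1/(-1 + (-3*3 - 3*2)) = 1/(-1 + (-9 - 6)) = 1/(-1 - 15) = 1/(-16) = -1/16)
b(O, a) = 625 (b(O, a) = (0 + (-5)**2)**2 = (0 + 25)**2 = 25**2 = 625)
1/(-3835 + b(92, r(10))) = 1/(-3835 + 625) = 1/(-3210) = -1/3210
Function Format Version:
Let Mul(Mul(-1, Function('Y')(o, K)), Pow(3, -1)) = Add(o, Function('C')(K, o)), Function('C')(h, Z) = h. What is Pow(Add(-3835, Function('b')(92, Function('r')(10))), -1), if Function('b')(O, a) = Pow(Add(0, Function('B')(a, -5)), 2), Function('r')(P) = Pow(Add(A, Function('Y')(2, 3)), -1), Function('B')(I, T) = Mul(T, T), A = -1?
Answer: Rational(-1, 3210) ≈ -0.00031153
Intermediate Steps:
Function('B')(I, T) = Pow(T, 2)
Function('Y')(o, K) = Add(Mul(-3, K), Mul(-3, o)) (Function('Y')(o, K) = Mul(-3, Add(o, K)) = Mul(-3, Add(K, o)) = Add(Mul(-3, K), Mul(-3, o)))
Function('r')(P) = Rational(-1, 16) (Function('r')(P) = Pow(Add(-1, Add(Mul(-3, 3), Mul(-3, 2))), -1) = Pow(Add(-1, Add(-9, -6)), -1) = Pow(Add(-1, -15), -1) = Pow(-16, -1) = Rational(-1, 16))
Function('b')(O, a) = 625 (Function('b')(O, a) = Pow(Add(0, Pow(-5, 2)), 2) = Pow(Add(0, 25), 2) = Pow(25, 2) = 625)
Pow(Add(-3835, Function('b')(92, Function('r')(10))), -1) = Pow(Add(-3835, 625), -1) = Pow(-3210, -1) = Rational(-1, 3210)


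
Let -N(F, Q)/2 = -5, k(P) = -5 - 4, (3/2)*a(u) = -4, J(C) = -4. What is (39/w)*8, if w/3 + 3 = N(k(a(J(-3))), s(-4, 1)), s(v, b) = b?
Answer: 104/7 ≈ 14.857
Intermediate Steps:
a(u) = -8/3 (a(u) = (⅔)*(-4) = -8/3)
k(P) = -9
N(F, Q) = 10 (N(F, Q) = -2*(-5) = 10)
w = 21 (w = -9 + 3*10 = -9 + 30 = 21)
(39/w)*8 = (39/21)*8 = (39*(1/21))*8 = (13/7)*8 = 104/7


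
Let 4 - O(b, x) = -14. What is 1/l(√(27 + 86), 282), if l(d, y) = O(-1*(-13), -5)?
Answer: 1/18 ≈ 0.055556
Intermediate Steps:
O(b, x) = 18 (O(b, x) = 4 - 1*(-14) = 4 + 14 = 18)
l(d, y) = 18
1/l(√(27 + 86), 282) = 1/18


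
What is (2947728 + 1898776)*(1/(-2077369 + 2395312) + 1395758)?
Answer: 2150740280991410680/317943 ≈ 6.7645e+12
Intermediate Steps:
(2947728 + 1898776)*(1/(-2077369 + 2395312) + 1395758) = 4846504*(1/317943 + 1395758) = 4846504*(443771485795/317943) = 2150740280991410680/317943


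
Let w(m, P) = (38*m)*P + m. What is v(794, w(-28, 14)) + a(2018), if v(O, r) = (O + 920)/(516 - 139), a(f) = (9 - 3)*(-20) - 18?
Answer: -50312/377 ≈ -133.45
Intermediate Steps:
a(f) = -138 (a(f) = 6*(-20) - 18 = -120 - 18 = -138)
w(m, P) = m + 38*P*m (w(m, P) = 38*P*m + m = m + 38*P*m)
v(O, r) = 920/377 + O/377 (v(O, r) = (920 + O)/377 = (920 + O)*(1/377) = 920/377 + O/377)
v(794, w(-28, 14)) + a(2018) = (920/377 + (1/377)*794) - 138 = (920/377 + 794/377) - 138 = 1714/377 - 138 = -50312/377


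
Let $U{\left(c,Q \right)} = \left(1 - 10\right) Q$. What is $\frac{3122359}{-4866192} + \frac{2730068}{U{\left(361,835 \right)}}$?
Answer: $- \frac{164302464061}{451474480} \approx -363.92$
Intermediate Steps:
$U{\left(c,Q \right)} = - 9 Q$
$\frac{3122359}{-4866192} + \frac{2730068}{U{\left(361,835 \right)}} = \frac{3122359}{-4866192} + \frac{2730068}{\left(-9\right) 835} = 3122359 \left(- \frac{1}{4866192}\right) + \frac{2730068}{-7515} = - \frac{3122359}{4866192} + 2730068 \left(- \frac{1}{7515}\right) = - \frac{3122359}{4866192} - \frac{2730068}{7515} = - \frac{164302464061}{451474480}$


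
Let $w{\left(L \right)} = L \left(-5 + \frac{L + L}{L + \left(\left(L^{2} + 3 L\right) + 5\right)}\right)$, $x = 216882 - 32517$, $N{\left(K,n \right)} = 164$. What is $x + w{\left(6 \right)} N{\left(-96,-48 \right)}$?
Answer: $\frac{11675733}{65} \approx 1.7963 \cdot 10^{5}$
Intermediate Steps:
$x = 184365$ ($x = 216882 - 32517 = 184365$)
$w{\left(L \right)} = L \left(-5 + \frac{2 L}{5 + L^{2} + 4 L}\right)$ ($w{\left(L \right)} = L \left(-5 + \frac{2 L}{L + \left(5 + L^{2} + 3 L\right)}\right) = L \left(-5 + \frac{2 L}{5 + L^{2} + 4 L}\right)$)
$x + w{\left(6 \right)} N{\left(-96,-48 \right)} = 184365 + \left(-1\right) 6 \frac{1}{5 + 6^{2} + 4 \cdot 6} \left(25 + 5 \cdot 6^{2} + 18 \cdot 6\right) 164 = 184365 + \left(-1\right) 6 \frac{1}{5 + 36 + 24} \left(25 + 5 \cdot 36 + 108\right) 164 = 184365 + \left(-1\right) 6 \cdot \frac{1}{65} \left(25 + 180 + 108\right) 164 = 184365 + \left(-1\right) 6 \cdot \frac{1}{65} \cdot 313 \cdot 164 = 184365 - \frac{307992}{65} = \frac{11675733}{65}$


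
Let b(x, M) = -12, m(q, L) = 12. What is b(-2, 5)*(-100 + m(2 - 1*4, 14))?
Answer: 1056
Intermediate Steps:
b(-2, 5)*(-100 + m(2 - 1*4, 14)) = -12*(-100 + 12) = -12*(-88) = 1056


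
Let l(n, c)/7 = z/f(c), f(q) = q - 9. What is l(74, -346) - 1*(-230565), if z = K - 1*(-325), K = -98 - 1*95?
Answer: 81849651/355 ≈ 2.3056e+5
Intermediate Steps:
K = -193 (K = -98 - 95 = -193)
f(q) = -9 + q
z = 132 (z = -193 - 1*(-325) = -193 + 325 = 132)
l(n, c) = 924/(-9 + c) (l(n, c) = 7*(132/(-9 + c)) = 924/(-9 + c))
l(74, -346) - 1*(-230565) = 924/(-9 - 346) - 1*(-230565) = 924/(-355) + 230565 = 924*(-1/355) + 230565 = -924/355 + 230565 = 81849651/355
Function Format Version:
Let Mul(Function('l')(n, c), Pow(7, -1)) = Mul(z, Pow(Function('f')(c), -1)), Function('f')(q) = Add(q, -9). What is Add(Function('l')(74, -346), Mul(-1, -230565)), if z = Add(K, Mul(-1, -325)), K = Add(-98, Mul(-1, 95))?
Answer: Rational(81849651, 355) ≈ 2.3056e+5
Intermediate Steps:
K = -193 (K = Add(-98, -95) = -193)
Function('f')(q) = Add(-9, q)
z = 132 (z = Add(-193, Mul(-1, -325)) = Add(-193, 325) = 132)
Function('l')(n, c) = Mul(924, Pow(Add(-9, c), -1)) (Function('l')(n, c) = Mul(7, Mul(132, Pow(Add(-9, c), -1))) = Mul(924, Pow(Add(-9, c), -1)))
Add(Function('l')(74, -346), Mul(-1, -230565)) = Add(Mul(924, Pow(Add(-9, -346), -1)), Mul(-1, -230565)) = Add(Mul(924, Pow(-355, -1)), 230565) = Add(Mul(924, Rational(-1, 355)), 230565) = Add(Rational(-924, 355), 230565) = Rational(81849651, 355)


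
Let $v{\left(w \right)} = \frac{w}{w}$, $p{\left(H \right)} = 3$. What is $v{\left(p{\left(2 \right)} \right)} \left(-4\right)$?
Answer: $-4$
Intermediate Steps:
$v{\left(w \right)} = 1$
$v{\left(p{\left(2 \right)} \right)} \left(-4\right) = 1 \left(-4\right) = -4$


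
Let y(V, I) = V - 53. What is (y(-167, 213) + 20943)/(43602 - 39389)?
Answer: 20723/4213 ≈ 4.9188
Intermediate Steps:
y(V, I) = -53 + V
(y(-167, 213) + 20943)/(43602 - 39389) = ((-53 - 167) + 20943)/(43602 - 39389) = (-220 + 20943)/4213 = 20723*(1/4213) = 20723/4213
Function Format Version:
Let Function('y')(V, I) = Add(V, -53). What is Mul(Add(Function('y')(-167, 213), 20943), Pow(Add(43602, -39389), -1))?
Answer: Rational(20723, 4213) ≈ 4.9188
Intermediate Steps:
Function('y')(V, I) = Add(-53, V)
Mul(Add(Function('y')(-167, 213), 20943), Pow(Add(43602, -39389), -1)) = Mul(Add(Add(-53, -167), 20943), Pow(Add(43602, -39389), -1)) = Mul(Add(-220, 20943), Pow(4213, -1)) = Mul(20723, Rational(1, 4213)) = Rational(20723, 4213)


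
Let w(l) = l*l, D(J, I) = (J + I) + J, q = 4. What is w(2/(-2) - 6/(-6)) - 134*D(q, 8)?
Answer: -2144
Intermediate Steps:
D(J, I) = I + 2*J (D(J, I) = (I + J) + J = I + 2*J)
w(l) = l²
w(2/(-2) - 6/(-6)) - 134*D(q, 8) = (2/(-2) - 6/(-6))² - 134*(8 + 2*4) = (2*(-½) - 6*(-⅙))² - 134*(8 + 8) = (-1 + 1)² - 134*16 = 0² - 2144 = 0 - 2144 = -2144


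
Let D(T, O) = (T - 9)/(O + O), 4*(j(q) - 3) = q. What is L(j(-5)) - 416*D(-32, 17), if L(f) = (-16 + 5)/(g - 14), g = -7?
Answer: 179275/357 ≈ 502.17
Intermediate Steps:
j(q) = 3 + q/4
D(T, O) = (-9 + T)/(2*O) (D(T, O) = (-9 + T)/((2*O)) = (-9 + T)*(1/(2*O)) = (-9 + T)/(2*O))
L(f) = 11/21 (L(f) = (-16 + 5)/(-7 - 14) = -11/(-21) = -11*(-1/21) = 11/21)
L(j(-5)) - 416*D(-32, 17) = 11/21 - 208*(-9 - 32)/17 = 11/21 - 208*(-41)/17 = 11/21 - 416*(-41/34) = 11/21 + 8528/17 = 179275/357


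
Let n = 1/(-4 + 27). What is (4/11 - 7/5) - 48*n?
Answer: -3951/1265 ≈ -3.1233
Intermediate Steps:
n = 1/23 ≈ 0.043478
(4/11 - 7/5) - 48*n = (4/11 - 7/5) - 48*1/23 = (4*(1/11) - 7*⅕) - 48/23 = (4/11 - 7/5) - 48/23 = -57/55 - 48/23 = -3951/1265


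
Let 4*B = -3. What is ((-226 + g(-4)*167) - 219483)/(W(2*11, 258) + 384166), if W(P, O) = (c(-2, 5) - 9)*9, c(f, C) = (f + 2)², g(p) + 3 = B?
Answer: -881341/1536340 ≈ -0.57366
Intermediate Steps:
B = -¾ (B = (¼)*(-3) = -¾ ≈ -0.75000)
g(p) = -15/4 (g(p) = -3 - ¾ = -15/4)
c(f, C) = (2 + f)²
W(P, O) = -81 (W(P, O) = ((2 - 2)² - 9)*9 = (0² - 9)*9 = (0 - 9)*9 = -9*9 = -81)
((-226 + g(-4)*167) - 219483)/(W(2*11, 258) + 384166) = ((-226 - 15/4*167) - 219483)/(-81 + 384166) = ((-226 - 2505/4) - 219483)/384085 = (-3409/4 - 219483)*(1/384085) = -881341/4*1/384085 = -881341/1536340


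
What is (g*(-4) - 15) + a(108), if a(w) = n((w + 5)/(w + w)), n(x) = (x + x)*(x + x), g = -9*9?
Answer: 3616945/11664 ≈ 310.09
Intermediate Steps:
g = -81
n(x) = 4*x² (n(x) = (2*x)*(2*x) = 4*x²)
a(w) = (5 + w)²/w² (a(w) = 4*((w + 5)/(w + w))² = 4*((5 + w)/((2*w)))² = 4*((5 + w)*(1/(2*w)))² = 4*((5 + w)/(2*w))² = 4*((5 + w)²/(4*w²)) = (5 + w)²/w²)
(g*(-4) - 15) + a(108) = (-81*(-4) - 15) + (5 + 108)²/108² = (324 - 15) + (1/11664)*113² = 309 + (1/11664)*12769 = 309 + 12769/11664 = 3616945/11664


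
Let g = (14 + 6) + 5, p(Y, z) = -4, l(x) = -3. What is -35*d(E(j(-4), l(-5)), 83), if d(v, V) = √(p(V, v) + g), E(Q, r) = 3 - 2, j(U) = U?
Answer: -35*√21 ≈ -160.39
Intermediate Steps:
g = 25 (g = 20 + 5 = 25)
E(Q, r) = 1
d(v, V) = √21 (d(v, V) = √(-4 + 25) = √21)
-35*d(E(j(-4), l(-5)), 83) = -35*√21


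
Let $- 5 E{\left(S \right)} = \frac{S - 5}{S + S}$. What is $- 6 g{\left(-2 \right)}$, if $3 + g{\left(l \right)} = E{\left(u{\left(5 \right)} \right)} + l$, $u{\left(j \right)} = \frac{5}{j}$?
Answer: $\frac{138}{5} \approx 27.6$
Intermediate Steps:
$E{\left(S \right)} = - \frac{-5 + S}{10 S}$ ($E{\left(S \right)} = - \frac{\left(S - 5\right) \frac{1}{S + S}}{5} = - \frac{\left(-5 + S\right) \frac{1}{2 S}}{5} = - \frac{\frac{1}{2} \frac{1}{S} \left(-5 + S\right)}{5} = - \frac{-5 + S}{10 S}$)
$g{\left(l \right)} = - \frac{13}{5} + l$ ($g{\left(l \right)} = -3 + \left(\frac{5 - \frac{5}{5}}{10 \cdot \frac{5}{5}} + l\right) = -3 + \left(\frac{5 - 5 \cdot \frac{1}{5}}{10 \cdot 5 \cdot \frac{1}{5}} + l\right) = -3 + \left(\frac{5 - 1}{10 \cdot 1} + l\right) = -3 + \left(\frac{1}{10} \cdot 1 \left(5 - 1\right) + l\right) = -3 + \left(\frac{1}{10} \cdot 1 \cdot 4 + l\right) = -3 + \left(\frac{2}{5} + l\right) = - \frac{13}{5} + l$)
$- 6 g{\left(-2 \right)} = - 6 \left(- \frac{13}{5} - 2\right) = \left(-6\right) \left(- \frac{23}{5}\right) = \frac{138}{5}$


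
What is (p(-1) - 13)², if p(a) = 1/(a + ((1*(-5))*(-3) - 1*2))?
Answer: 24025/144 ≈ 166.84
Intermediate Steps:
p(a) = 1/(13 + a) (p(a) = 1/(a + (-5*(-3) - 2)) = 1/(a + (15 - 2)) = 1/(a + 13) = 1/(13 + a))
(p(-1) - 13)² = (1/(13 - 1) - 13)² = (1/12 - 13)² = (-155/12)² = 24025/144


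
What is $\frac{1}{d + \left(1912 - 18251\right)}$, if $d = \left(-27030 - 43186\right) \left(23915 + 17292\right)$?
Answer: $- \frac{1}{2893407051} \approx -3.4561 \cdot 10^{-10}$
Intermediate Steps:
$d = -2893390712$ ($d = \left(-70216\right) 41207 = -2893390712$)
$\frac{1}{d + \left(1912 - 18251\right)} = \frac{1}{-2893390712 + \left(1912 - 18251\right)} = \frac{1}{-2893390712 - 16339} = \frac{1}{-2893407051} = - \frac{1}{2893407051}$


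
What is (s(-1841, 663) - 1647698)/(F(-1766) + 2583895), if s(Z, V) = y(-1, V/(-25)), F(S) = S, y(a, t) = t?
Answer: -41193113/64553225 ≈ -0.63813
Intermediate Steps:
s(Z, V) = -V/25 (s(Z, V) = V/(-25) = V*(-1/25) = -V/25)
(s(-1841, 663) - 1647698)/(F(-1766) + 2583895) = (-1/25*663 - 1647698)/(-1766 + 2583895) = (-663/25 - 1647698)/2582129 = -41193113/25*1/2582129 = -41193113/64553225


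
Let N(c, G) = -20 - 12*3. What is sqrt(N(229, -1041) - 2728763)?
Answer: I*sqrt(2728819) ≈ 1651.9*I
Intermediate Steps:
N(c, G) = -56 (N(c, G) = -20 - 36 = -56)
sqrt(N(229, -1041) - 2728763) = sqrt(-56 - 2728763) = sqrt(-2728819) = I*sqrt(2728819)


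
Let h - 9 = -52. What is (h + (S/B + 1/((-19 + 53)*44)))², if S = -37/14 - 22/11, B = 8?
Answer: 833081529289/438651136 ≈ 1899.2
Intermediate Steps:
h = -43 (h = 9 - 52 = -43)
S = -65/14 (S = -37*1/14 - 22*1/11 = -37/14 - 2 = -65/14 ≈ -4.6429)
(h + (S/B + 1/((-19 + 53)*44)))² = (-43 + (-65/14/8 + 1/((-19 + 53)*44)))² = (-43 + (-65/14*⅛ + (1/44)/34))² = (-43 + (-65/112 + (1/34)*(1/44)))² = (-43 + (-65/112 + 1/1496))² = (-43 - 12141/20944)² = (-912733/20944)² = 833081529289/438651136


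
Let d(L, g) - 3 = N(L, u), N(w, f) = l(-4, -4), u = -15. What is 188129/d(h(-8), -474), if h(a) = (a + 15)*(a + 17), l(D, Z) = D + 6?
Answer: 188129/5 ≈ 37626.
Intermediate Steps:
l(D, Z) = 6 + D
N(w, f) = 2 (N(w, f) = 6 - 4 = 2)
h(a) = (15 + a)*(17 + a)
d(L, g) = 5 (d(L, g) = 3 + 2 = 5)
188129/d(h(-8), -474) = 188129/5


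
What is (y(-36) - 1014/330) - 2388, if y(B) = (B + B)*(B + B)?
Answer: 153611/55 ≈ 2792.9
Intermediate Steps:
y(B) = 4*B**2 (y(B) = (2*B)*(2*B) = 4*B**2)
(y(-36) - 1014/330) - 2388 = (4*(-36)**2 - 1014/330) - 2388 = (4*1296 - 1014*1/330) - 2388 = (5184 - 169/55) - 2388 = 284951/55 - 2388 = 153611/55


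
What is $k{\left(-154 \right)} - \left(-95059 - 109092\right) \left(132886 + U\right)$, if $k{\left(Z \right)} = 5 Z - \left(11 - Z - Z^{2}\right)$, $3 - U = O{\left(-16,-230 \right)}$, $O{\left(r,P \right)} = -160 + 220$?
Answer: $27117195960$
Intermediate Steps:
$O{\left(r,P \right)} = 60$
$U = -57$ ($U = 3 - 60 = -57$)
$k{\left(Z \right)} = -11 + Z^{2} + 6 Z$ ($k{\left(Z \right)} = 5 Z - \left(11 - Z - Z^{2}\right) = 5 Z + \left(-11 + Z + Z^{2}\right) = -11 + Z^{2} + 6 Z$)
$k{\left(-154 \right)} - \left(-95059 - 109092\right) \left(132886 + U\right) = \left(-11 + \left(-154\right)^{2} + 6 \left(-154\right)\right) - \left(-95059 - 109092\right) \left(132886 - 57\right) = \left(-11 + 23716 - 924\right) - \left(-95059 - 109092\right) 132829 = 22781 - \left(-95059 - 109092\right) 132829 = 22781 - \left(-204151\right) 132829 = 22781 - -27117173179 = 22781 + 27117173179 = 27117195960$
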